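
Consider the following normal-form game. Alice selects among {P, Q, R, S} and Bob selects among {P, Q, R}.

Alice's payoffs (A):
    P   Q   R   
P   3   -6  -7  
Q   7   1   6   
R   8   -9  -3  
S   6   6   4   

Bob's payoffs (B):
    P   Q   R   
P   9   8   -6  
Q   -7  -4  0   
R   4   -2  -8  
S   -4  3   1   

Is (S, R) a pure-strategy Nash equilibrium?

No

Holding Bob at R: Alice gets 4 from S but could get 6 by switching to Q. Alice has a profitable deviation.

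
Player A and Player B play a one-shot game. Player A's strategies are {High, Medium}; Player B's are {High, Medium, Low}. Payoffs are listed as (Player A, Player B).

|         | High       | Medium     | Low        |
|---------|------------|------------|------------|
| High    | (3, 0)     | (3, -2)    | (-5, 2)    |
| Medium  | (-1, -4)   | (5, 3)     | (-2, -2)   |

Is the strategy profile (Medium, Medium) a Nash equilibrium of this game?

Holding Player B at Medium: Player A gets 5 from Medium, versus 3 from High. No profitable deviation for Player A.
Holding Player A at Medium: Player B gets 3 from Medium, versus -4 from High, -2 from Low. No profitable deviation for Player B either.

Yes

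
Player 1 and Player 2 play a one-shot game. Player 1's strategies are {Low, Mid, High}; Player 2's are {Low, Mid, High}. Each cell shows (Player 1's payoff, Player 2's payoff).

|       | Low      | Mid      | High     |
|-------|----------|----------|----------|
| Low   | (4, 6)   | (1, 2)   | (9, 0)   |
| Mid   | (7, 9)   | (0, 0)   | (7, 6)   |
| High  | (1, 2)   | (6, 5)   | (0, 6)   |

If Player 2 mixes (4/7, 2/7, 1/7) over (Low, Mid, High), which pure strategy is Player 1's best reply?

Compute Player 1's expected payoff from each pure strategy against the given mix.
Low: (4/7)·4 + (2/7)·1 + (1/7)·9 = 27/7
Mid: (4/7)·7 + (2/7)·0 + (1/7)·7 = 5
High: (4/7)·1 + (2/7)·6 + (1/7)·0 = 16/7
Highest expected payoff is 5, from Mid.

Mid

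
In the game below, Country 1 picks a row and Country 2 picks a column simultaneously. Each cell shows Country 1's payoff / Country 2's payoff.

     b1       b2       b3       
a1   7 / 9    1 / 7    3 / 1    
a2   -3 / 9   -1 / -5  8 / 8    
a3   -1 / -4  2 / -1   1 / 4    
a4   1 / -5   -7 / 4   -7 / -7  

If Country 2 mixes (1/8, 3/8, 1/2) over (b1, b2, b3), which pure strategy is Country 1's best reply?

a2

Country 1's best reply maximizes expected payoff against the mix.
a1: (1/8)·7 + (3/8)·1 + (1/2)·3 = 11/4
a2: (1/8)·(-3) + (3/8)·(-1) + (1/2)·8 = 13/4
a3: (1/8)·(-1) + (3/8)·2 + (1/2)·1 = 9/8
a4: (1/8)·1 + (3/8)·(-7) + (1/2)·(-7) = -6
Highest expected payoff is 13/4, from a2.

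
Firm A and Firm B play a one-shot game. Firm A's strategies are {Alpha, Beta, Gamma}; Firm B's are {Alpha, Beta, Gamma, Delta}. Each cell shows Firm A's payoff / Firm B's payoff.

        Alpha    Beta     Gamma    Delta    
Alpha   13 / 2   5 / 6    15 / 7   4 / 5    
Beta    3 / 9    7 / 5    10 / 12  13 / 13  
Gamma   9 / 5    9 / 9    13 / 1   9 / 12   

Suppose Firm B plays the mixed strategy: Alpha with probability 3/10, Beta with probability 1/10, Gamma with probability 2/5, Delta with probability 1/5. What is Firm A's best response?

Alpha

Firm A's best reply maximizes expected payoff against the mix.
Alpha: (3/10)·13 + (1/10)·5 + (2/5)·15 + (1/5)·4 = 56/5
Beta: (3/10)·3 + (1/10)·7 + (2/5)·10 + (1/5)·13 = 41/5
Gamma: (3/10)·9 + (1/10)·9 + (2/5)·13 + (1/5)·9 = 53/5
Highest expected payoff is 56/5, from Alpha.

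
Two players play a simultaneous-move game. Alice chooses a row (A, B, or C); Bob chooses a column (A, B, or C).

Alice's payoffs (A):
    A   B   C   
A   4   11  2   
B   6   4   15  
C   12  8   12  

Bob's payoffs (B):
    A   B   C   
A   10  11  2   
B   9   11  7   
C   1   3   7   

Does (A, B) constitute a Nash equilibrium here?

Holding Bob at B: Alice gets 11 from A, versus 4 from B, 8 from C. No profitable deviation for Alice.
Holding Alice at A: Bob gets 11 from B, versus 10 from A, 2 from C. No profitable deviation for Bob either.

Yes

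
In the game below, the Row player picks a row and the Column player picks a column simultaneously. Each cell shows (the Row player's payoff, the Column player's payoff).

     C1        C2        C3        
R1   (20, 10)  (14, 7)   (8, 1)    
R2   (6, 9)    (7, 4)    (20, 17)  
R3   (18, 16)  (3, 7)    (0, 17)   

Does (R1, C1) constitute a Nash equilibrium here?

Yes

Holding the Column player at C1: the Row player gets 20 from R1, versus 6 from R2, 18 from R3. No profitable deviation for the Row player.
Holding the Row player at R1: the Column player gets 10 from C1, versus 7 from C2, 1 from C3. No profitable deviation for the Column player either.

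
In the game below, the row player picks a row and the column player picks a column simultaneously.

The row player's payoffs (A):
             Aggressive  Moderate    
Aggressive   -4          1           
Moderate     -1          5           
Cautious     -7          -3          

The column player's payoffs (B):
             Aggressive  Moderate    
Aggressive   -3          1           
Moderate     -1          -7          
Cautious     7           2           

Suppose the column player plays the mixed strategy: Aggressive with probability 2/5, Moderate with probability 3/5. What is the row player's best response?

Moderate

Compute the row player's expected payoff from each pure strategy against the given mix.
Aggressive: (2/5)·(-4) + (3/5)·1 = -1
Moderate: (2/5)·(-1) + (3/5)·5 = 13/5
Cautious: (2/5)·(-7) + (3/5)·(-3) = -23/5
Highest expected payoff is 13/5, from Moderate.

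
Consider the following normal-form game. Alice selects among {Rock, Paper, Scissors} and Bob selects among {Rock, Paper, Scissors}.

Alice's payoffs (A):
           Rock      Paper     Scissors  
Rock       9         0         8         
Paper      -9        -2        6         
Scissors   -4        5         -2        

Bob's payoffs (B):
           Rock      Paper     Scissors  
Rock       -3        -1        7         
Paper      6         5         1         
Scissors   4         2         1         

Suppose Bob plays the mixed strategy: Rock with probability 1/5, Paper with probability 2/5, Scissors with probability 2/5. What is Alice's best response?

Compute Alice's expected payoff from each pure strategy against the given mix.
Rock: (1/5)·9 + (2/5)·0 + (2/5)·8 = 5
Paper: (1/5)·(-9) + (2/5)·(-2) + (2/5)·6 = -1/5
Scissors: (1/5)·(-4) + (2/5)·5 + (2/5)·(-2) = 2/5
Highest expected payoff is 5, from Rock.

Rock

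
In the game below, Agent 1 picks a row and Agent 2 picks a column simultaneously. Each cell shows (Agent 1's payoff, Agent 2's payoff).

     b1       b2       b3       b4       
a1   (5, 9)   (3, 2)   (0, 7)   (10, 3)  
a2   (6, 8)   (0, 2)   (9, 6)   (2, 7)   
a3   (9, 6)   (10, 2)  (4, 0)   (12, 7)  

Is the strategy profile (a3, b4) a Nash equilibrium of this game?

Holding Agent 2 at b4: Agent 1 gets 12 from a3, versus 10 from a1, 2 from a2. No profitable deviation for Agent 1.
Holding Agent 1 at a3: Agent 2 gets 7 from b4, versus 6 from b1, 2 from b2, 0 from b3. No profitable deviation for Agent 2 either.

Yes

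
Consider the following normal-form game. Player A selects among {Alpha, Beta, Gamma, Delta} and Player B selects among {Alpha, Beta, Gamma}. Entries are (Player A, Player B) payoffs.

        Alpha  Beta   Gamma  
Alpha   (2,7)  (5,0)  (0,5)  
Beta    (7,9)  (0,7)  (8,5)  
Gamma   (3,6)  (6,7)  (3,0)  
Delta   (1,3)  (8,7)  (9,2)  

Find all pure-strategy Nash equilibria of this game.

A profile is a Nash equilibrium when each player is best-responding to the other.
Player A's best responses — vs Alpha: Beta (payoff 7); vs Beta: Delta (payoff 8); vs Gamma: Delta (payoff 9).
Player B's best responses — vs Alpha: Alpha (payoff 7); vs Beta: Alpha (payoff 9); vs Gamma: Beta (payoff 7); vs Delta: Beta (payoff 7).
Mutual best responses occur at (Beta, Alpha) and (Delta, Beta); at each, neither player gains by switching.

(Beta, Alpha) and (Delta, Beta)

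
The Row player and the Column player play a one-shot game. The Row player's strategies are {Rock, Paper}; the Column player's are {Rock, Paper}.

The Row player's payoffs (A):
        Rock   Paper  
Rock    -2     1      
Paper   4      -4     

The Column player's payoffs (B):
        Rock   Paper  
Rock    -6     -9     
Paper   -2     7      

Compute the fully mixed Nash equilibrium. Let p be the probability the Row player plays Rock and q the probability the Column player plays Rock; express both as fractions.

Each player's mixing probability is pinned down by making the *other* player indifferent.
The Column player indifferent between Rock and Paper: p·(-6) + (1−p)·(-2) = p·(-9) + (1−p)·7 ⟹ (-2) + (-4)p = 7 + (-16)p ⟹ p = 3/4.
The Row player indifferent between Rock and Paper: q·(-2) + (1−q)·1 = q·4 + (1−q)·(-4) ⟹ 1 + (-3)q = (-4) + 8q ⟹ q = 5/11.

p = 3/4, q = 5/11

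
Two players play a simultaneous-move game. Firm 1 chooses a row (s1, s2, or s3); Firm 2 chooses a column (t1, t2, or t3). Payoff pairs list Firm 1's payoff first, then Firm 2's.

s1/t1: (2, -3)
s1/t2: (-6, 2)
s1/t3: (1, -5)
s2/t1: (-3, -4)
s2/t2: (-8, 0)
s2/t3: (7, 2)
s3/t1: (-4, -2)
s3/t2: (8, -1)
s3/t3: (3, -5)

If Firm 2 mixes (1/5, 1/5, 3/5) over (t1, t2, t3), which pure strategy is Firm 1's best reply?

Compute Firm 1's expected payoff from each pure strategy against the given mix.
s1: (1/5)·2 + (1/5)·(-6) + (3/5)·1 = -1/5
s2: (1/5)·(-3) + (1/5)·(-8) + (3/5)·7 = 2
s3: (1/5)·(-4) + (1/5)·8 + (3/5)·3 = 13/5
Highest expected payoff is 13/5, from s3.

s3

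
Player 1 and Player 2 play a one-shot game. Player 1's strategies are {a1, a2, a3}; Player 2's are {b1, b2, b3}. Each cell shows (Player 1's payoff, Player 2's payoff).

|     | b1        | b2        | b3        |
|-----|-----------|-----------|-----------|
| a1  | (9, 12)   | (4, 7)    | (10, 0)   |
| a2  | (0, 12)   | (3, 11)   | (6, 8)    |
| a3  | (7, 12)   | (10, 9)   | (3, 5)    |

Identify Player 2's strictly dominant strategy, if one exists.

A strategy is strictly dominant if it gives Player 2 a strictly higher payoff than every other strategy, against every choice by the opponent.
b1 strictly dominates: vs a1: 12 > each of {7, 0}; vs a2: 12 > each of {11, 8}; vs a3: 12 > each of {9, 5}.

b1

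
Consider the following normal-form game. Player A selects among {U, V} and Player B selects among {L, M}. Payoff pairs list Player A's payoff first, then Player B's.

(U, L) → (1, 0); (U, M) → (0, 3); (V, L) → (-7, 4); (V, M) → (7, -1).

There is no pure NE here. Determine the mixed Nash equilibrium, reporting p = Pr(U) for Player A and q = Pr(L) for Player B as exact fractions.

p = 5/8, q = 7/15

In a mixed NE each player is indifferent between their pure strategies, so the opponent's mix sets the indifference.
Player B indifferent between L and M: p·0 + (1−p)·4 = p·3 + (1−p)·(-1) ⟹ 4 + (-4)p = (-1) + 4p ⟹ p = 5/8.
Player A indifferent between U and V: q·1 + (1−q)·0 = q·(-7) + (1−q)·7 ⟹ 0 + 1q = 7 + (-14)q ⟹ q = 7/15.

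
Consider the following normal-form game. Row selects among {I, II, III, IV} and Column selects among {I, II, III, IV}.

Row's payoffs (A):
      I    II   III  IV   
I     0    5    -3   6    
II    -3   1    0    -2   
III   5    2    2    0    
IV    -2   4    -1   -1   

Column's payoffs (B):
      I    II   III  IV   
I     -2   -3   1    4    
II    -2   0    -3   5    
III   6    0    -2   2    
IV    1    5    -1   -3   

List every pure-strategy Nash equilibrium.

A profile is a Nash equilibrium when each player is best-responding to the other.
Row's best responses — vs I: III (payoff 5); vs II: I (payoff 5); vs III: III (payoff 2); vs IV: I (payoff 6).
Column's best responses — vs I: IV (payoff 4); vs II: IV (payoff 5); vs III: I (payoff 6); vs IV: II (payoff 5).
Mutual best responses occur at (I, IV) and (III, I); at each, neither player gains by switching.

(I, IV) and (III, I)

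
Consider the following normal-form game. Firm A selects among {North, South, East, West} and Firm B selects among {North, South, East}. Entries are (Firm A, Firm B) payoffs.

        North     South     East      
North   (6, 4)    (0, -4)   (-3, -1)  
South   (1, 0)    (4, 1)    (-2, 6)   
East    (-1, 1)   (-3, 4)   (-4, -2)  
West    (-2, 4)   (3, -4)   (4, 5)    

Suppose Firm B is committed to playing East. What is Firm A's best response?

West

With Firm B fixed at East, Firm A's payoffs are: North → -3, South → -2, East → -4, West → 4.
The maximum is 4, achieved by West.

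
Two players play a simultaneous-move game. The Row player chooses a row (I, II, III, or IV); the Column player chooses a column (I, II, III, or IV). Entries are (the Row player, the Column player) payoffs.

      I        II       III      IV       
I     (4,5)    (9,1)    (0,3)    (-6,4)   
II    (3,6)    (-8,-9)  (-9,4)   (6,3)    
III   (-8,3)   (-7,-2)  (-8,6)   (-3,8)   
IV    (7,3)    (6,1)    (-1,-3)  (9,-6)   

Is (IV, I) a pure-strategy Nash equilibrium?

Yes

Holding the Column player at I: the Row player gets 7 from IV, versus 4 from I, 3 from II, -8 from III. No profitable deviation for the Row player.
Holding the Row player at IV: the Column player gets 3 from I, versus 1 from II, -3 from III, -6 from IV. No profitable deviation for the Column player either.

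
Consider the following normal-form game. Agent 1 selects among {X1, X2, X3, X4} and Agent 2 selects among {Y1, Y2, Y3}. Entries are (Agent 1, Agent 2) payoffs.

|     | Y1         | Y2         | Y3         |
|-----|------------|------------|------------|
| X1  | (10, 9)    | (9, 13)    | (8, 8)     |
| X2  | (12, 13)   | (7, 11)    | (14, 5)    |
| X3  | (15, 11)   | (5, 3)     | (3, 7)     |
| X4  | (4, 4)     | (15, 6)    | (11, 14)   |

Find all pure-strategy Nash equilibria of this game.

Find each player's best response to every opponent strategy; NE are the intersections.
Agent 1's best responses — vs Y1: X3 (payoff 15); vs Y2: X4 (payoff 15); vs Y3: X2 (payoff 14).
Agent 2's best responses — vs X1: Y2 (payoff 13); vs X2: Y1 (payoff 13); vs X3: Y1 (payoff 11); vs X4: Y3 (payoff 14).
The only mutual best response is (X3, Y1); neither player gains by switching there.

(X3, Y1)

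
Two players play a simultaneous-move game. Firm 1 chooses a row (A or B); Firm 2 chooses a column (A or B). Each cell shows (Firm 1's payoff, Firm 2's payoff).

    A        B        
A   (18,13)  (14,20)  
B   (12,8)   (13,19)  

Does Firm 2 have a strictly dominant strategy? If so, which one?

Check whether one of Firm 2's strategies beats all alternatives regardless of what the opponent does.
B strictly dominates: vs A: 20 > 13; vs B: 19 > 8.

B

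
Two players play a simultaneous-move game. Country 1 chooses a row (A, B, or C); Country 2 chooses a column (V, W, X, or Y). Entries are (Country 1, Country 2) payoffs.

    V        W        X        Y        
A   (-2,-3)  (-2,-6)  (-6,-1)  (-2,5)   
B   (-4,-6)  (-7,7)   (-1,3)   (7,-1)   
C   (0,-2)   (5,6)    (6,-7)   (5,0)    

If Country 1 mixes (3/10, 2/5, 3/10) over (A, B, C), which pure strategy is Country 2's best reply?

W

Country 2's best reply maximizes expected payoff against the mix.
V: (3/10)·(-3) + (2/5)·(-6) + (3/10)·(-2) = -39/10
W: (3/10)·(-6) + (2/5)·7 + (3/10)·6 = 14/5
X: (3/10)·(-1) + (2/5)·3 + (3/10)·(-7) = -6/5
Y: (3/10)·5 + (2/5)·(-1) + (3/10)·0 = 11/10
Highest expected payoff is 14/5, from W.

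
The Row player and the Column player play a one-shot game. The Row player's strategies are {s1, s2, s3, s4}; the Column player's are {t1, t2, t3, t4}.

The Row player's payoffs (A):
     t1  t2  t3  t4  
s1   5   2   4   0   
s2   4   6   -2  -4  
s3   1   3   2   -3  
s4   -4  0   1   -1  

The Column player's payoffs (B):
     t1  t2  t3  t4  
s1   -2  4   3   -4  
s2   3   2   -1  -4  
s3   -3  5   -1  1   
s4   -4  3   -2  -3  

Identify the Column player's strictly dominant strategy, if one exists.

None

A strategy is strictly dominant if it gives the Column player a strictly higher payoff than every other strategy, against every choice by the opponent.
t1 is not dominant: against s1, t2 gives 4 > -2.
t2 is not dominant: against s2, t1 gives 3 > 2.
t3 is not dominant: against s1, t2 gives 4 > 3.
t4 is not dominant: against s1, t1 gives -2 > -4.
No single strategy is best against every opponent action.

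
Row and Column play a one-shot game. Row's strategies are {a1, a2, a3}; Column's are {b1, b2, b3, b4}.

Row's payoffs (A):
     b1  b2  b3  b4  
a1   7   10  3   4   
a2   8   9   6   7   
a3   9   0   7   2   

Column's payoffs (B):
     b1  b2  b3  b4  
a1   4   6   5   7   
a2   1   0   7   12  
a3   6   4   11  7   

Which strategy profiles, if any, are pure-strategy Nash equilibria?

(a2, b4) and (a3, b3)

Check mutual best responses: a cell is a NE iff neither player can gain by unilaterally deviating.
Row's best responses — vs b1: a3 (payoff 9); vs b2: a1 (payoff 10); vs b3: a3 (payoff 7); vs b4: a2 (payoff 7).
Column's best responses — vs a1: b4 (payoff 7); vs a2: b4 (payoff 12); vs a3: b3 (payoff 11).
Mutual best responses occur at (a2, b4) and (a3, b3); at each, neither player gains by switching.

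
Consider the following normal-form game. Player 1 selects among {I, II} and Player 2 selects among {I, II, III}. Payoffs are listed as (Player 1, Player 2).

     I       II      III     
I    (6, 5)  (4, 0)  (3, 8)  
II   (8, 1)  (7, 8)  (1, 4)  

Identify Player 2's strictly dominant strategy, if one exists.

None

A strategy is strictly dominant if it gives Player 2 a strictly higher payoff than every other strategy, against every choice by the opponent.
I is not dominant: against I, III gives 8 > 5.
II is not dominant: against I, I gives 5 > 0.
III is not dominant: against II, II gives 8 > 4.
No single strategy is best against every opponent action.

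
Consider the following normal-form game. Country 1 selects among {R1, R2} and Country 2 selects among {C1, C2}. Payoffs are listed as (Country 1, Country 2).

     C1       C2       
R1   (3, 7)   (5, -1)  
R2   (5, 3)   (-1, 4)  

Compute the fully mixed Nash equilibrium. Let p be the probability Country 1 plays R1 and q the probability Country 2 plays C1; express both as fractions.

p = 1/9, q = 3/4

In a mixed NE each player is indifferent between their pure strategies, so the opponent's mix sets the indifference.
Country 2 indifferent between C1 and C2: p·7 + (1−p)·3 = p·(-1) + (1−p)·4 ⟹ 3 + 4p = 4 + (-5)p ⟹ p = 1/9.
Country 1 indifferent between R1 and R2: q·3 + (1−q)·5 = q·5 + (1−q)·(-1) ⟹ 5 + (-2)q = (-1) + 6q ⟹ q = 3/4.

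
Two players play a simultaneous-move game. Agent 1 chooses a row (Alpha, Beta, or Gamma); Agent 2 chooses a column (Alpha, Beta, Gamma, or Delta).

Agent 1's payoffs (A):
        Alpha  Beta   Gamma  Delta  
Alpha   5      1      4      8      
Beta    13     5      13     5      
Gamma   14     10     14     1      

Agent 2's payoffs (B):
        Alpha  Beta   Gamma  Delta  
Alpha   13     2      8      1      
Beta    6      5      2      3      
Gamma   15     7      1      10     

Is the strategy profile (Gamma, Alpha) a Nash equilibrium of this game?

Holding Agent 2 at Alpha: Agent 1 gets 14 from Gamma, versus 5 from Alpha, 13 from Beta. No profitable deviation for Agent 1.
Holding Agent 1 at Gamma: Agent 2 gets 15 from Alpha, versus 7 from Beta, 1 from Gamma, 10 from Delta. No profitable deviation for Agent 2 either.

Yes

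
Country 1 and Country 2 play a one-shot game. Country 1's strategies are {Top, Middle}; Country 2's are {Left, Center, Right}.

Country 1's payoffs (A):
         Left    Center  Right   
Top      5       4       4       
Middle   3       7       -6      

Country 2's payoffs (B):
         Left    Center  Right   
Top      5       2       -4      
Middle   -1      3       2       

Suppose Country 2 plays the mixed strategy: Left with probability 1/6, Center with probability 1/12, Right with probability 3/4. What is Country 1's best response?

Compute Country 1's expected payoff from each pure strategy against the given mix.
Top: (1/6)·5 + (1/12)·4 + (3/4)·4 = 25/6
Middle: (1/6)·3 + (1/12)·7 + (3/4)·(-6) = -41/12
Highest expected payoff is 25/6, from Top.

Top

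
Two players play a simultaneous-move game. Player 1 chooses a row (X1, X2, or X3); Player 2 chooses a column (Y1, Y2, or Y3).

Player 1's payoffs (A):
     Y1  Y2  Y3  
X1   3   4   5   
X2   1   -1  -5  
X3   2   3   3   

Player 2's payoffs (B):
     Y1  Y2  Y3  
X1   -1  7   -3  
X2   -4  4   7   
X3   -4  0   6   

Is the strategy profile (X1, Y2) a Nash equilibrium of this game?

Yes

Holding Player 2 at Y2: Player 1 gets 4 from X1, versus -1 from X2, 3 from X3. No profitable deviation for Player 1.
Holding Player 1 at X1: Player 2 gets 7 from Y2, versus -1 from Y1, -3 from Y3. No profitable deviation for Player 2 either.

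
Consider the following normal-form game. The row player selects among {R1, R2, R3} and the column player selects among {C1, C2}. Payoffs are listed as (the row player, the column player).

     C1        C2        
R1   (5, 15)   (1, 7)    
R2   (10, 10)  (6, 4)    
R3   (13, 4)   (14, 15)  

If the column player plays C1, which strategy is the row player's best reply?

R3

With the column player fixed at C1, the row player's payoffs are: R1 → 5, R2 → 10, R3 → 13.
The maximum is 13, achieved by R3.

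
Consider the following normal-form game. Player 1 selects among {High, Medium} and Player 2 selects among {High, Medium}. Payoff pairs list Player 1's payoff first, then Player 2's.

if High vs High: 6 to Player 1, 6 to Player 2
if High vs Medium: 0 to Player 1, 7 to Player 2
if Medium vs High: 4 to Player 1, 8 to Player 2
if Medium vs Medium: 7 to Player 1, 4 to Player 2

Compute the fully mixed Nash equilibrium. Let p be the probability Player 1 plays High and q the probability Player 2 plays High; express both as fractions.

In a mixed NE each player is indifferent between their pure strategies, so the opponent's mix sets the indifference.
Player 2 indifferent between High and Medium: p·6 + (1−p)·8 = p·7 + (1−p)·4 ⟹ 8 + (-2)p = 4 + 3p ⟹ p = 4/5.
Player 1 indifferent between High and Medium: q·6 + (1−q)·0 = q·4 + (1−q)·7 ⟹ 0 + 6q = 7 + (-3)q ⟹ q = 7/9.

p = 4/5, q = 7/9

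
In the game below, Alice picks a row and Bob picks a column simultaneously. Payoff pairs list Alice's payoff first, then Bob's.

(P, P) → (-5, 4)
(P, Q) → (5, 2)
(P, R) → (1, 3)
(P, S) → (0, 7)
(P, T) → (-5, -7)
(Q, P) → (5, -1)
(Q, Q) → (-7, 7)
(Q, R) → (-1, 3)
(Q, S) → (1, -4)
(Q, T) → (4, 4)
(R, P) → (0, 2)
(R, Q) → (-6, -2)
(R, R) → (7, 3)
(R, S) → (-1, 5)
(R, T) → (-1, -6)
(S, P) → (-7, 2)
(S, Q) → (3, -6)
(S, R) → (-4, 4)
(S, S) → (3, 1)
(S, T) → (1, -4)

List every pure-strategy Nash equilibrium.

No pure-strategy Nash equilibrium

A profile is a Nash equilibrium when each player is best-responding to the other.
Alice's best responses — vs P: Q (payoff 5); vs Q: P (payoff 5); vs R: R (payoff 7); vs S: S (payoff 3); vs T: Q (payoff 4).
Bob's best responses — vs P: S (payoff 7); vs Q: Q (payoff 7); vs R: S (payoff 5); vs S: R (payoff 4).
No cell has both players best-responding. For instance, Alice's best reply to Q is P, but against P Bob prefers S over Q.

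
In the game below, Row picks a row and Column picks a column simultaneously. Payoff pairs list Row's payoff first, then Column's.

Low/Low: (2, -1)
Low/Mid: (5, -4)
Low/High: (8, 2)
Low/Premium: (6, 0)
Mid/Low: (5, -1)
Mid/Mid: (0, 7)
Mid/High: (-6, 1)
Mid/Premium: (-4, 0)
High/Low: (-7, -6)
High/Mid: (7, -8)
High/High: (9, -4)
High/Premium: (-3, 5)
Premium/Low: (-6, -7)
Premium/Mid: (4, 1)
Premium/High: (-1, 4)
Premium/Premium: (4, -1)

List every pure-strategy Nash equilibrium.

There is no pure-strategy Nash equilibrium

Check mutual best responses: a cell is a NE iff neither player can gain by unilaterally deviating.
Row's best responses — vs Low: Mid (payoff 5); vs Mid: High (payoff 7); vs High: High (payoff 9); vs Premium: Low (payoff 6).
Column's best responses — vs Low: High (payoff 2); vs Mid: Mid (payoff 7); vs High: Premium (payoff 5); vs Premium: High (payoff 4).
No cell has both players best-responding. For instance, Row's best reply to High is High, but against High Column prefers Premium over High.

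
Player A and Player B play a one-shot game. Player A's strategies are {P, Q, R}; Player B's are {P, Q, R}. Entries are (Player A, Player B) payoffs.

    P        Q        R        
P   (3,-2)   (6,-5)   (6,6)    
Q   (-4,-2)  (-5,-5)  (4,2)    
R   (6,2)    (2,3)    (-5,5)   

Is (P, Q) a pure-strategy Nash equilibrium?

No

Holding Player B at Q: Player A gets 6 from P, versus -5 from Q, 2 from R. No profitable deviation for Player A.
Holding Player A at P: Player B gets -5 from Q but could get 6 by switching to R. Player B has a profitable deviation.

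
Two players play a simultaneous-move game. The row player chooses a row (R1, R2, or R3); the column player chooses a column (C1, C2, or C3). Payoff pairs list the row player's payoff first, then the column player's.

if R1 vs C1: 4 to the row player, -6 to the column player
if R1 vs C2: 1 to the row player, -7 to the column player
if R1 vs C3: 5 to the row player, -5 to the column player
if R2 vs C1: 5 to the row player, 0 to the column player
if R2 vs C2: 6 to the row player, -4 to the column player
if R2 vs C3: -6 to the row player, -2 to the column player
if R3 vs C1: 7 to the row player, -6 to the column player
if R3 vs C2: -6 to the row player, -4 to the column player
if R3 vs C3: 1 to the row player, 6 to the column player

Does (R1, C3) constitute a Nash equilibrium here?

Holding the column player at C3: the row player gets 5 from R1, versus -6 from R2, 1 from R3. No profitable deviation for the row player.
Holding the row player at R1: the column player gets -5 from C3, versus -6 from C1, -7 from C2. No profitable deviation for the column player either.

Yes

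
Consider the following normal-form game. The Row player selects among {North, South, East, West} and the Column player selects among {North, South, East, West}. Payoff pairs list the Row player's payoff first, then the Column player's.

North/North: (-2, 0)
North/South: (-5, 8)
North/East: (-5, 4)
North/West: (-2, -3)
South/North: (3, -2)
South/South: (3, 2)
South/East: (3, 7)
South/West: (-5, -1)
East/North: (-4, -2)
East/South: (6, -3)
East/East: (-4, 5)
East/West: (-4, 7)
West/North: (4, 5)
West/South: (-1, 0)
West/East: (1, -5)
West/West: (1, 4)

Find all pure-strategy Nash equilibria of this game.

(South, East) and (West, North)

Find each player's best response to every opponent strategy; NE are the intersections.
The Row player's best responses — vs North: West (payoff 4); vs South: East (payoff 6); vs East: South (payoff 3); vs West: West (payoff 1).
The Column player's best responses — vs North: South (payoff 8); vs South: East (payoff 7); vs East: West (payoff 7); vs West: North (payoff 5).
Mutual best responses occur at (South, East) and (West, North); at each, neither player gains by switching.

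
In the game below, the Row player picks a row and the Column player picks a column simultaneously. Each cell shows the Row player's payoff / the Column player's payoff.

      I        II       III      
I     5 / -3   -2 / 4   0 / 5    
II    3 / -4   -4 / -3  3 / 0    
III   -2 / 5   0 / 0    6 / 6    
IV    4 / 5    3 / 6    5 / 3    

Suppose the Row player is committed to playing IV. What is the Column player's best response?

With the Row player fixed at IV, the Column player's payoffs are: I → 5, II → 6, III → 3.
The maximum is 6, achieved by II.

II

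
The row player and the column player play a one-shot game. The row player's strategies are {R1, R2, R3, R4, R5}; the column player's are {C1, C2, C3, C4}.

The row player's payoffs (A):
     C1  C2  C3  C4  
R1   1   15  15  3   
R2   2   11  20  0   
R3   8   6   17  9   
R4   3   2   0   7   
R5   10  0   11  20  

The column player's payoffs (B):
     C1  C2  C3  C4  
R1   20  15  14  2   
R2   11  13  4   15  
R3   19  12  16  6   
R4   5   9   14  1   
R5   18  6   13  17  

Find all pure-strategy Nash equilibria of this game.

(R5, C1)

A profile is a Nash equilibrium when each player is best-responding to the other.
The row player's best responses — vs C1: R5 (payoff 10); vs C2: R1 (payoff 15); vs C3: R2 (payoff 20); vs C4: R5 (payoff 20).
The column player's best responses — vs R1: C1 (payoff 20); vs R2: C4 (payoff 15); vs R3: C1 (payoff 19); vs R4: C3 (payoff 14); vs R5: C1 (payoff 18).
The only mutual best response is (R5, C1); neither player gains by switching there.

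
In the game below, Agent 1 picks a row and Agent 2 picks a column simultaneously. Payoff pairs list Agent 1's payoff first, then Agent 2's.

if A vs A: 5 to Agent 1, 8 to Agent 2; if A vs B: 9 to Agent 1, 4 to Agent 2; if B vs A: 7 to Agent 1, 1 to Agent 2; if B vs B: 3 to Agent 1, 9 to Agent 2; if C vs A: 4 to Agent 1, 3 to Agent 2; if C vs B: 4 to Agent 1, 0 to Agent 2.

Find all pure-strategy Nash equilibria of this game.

A profile is a Nash equilibrium when each player is best-responding to the other.
Agent 1's best responses — vs A: B (payoff 7); vs B: A (payoff 9).
Agent 2's best responses — vs A: A (payoff 8); vs B: B (payoff 9); vs C: A (payoff 3).
No cell has both players best-responding. For instance, Agent 1's best reply to B is A, but against A Agent 2 prefers A over B.

No pure-strategy Nash equilibrium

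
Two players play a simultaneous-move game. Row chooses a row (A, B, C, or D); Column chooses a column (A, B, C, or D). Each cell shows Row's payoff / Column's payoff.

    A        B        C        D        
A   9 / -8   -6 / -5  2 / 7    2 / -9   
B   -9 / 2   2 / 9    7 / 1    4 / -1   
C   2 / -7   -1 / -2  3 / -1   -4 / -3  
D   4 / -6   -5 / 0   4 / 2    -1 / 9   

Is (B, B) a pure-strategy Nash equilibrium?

Yes

Holding Column at B: Row gets 2 from B, versus -6 from A, -1 from C, -5 from D. No profitable deviation for Row.
Holding Row at B: Column gets 9 from B, versus 2 from A, 1 from C, -1 from D. No profitable deviation for Column either.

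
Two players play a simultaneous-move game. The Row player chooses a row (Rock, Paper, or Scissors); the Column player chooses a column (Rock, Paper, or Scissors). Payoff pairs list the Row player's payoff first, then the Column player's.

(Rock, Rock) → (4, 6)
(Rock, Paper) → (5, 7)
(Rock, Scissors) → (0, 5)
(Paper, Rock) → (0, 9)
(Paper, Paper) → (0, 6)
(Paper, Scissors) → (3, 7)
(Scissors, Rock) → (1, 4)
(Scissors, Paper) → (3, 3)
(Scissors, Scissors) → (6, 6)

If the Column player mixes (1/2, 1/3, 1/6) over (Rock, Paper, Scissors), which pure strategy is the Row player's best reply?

The Row player's best reply maximizes expected payoff against the mix.
Rock: (1/2)·4 + (1/3)·5 + (1/6)·0 = 11/3
Paper: (1/2)·0 + (1/3)·0 + (1/6)·3 = 1/2
Scissors: (1/2)·1 + (1/3)·3 + (1/6)·6 = 5/2
Highest expected payoff is 11/3, from Rock.

Rock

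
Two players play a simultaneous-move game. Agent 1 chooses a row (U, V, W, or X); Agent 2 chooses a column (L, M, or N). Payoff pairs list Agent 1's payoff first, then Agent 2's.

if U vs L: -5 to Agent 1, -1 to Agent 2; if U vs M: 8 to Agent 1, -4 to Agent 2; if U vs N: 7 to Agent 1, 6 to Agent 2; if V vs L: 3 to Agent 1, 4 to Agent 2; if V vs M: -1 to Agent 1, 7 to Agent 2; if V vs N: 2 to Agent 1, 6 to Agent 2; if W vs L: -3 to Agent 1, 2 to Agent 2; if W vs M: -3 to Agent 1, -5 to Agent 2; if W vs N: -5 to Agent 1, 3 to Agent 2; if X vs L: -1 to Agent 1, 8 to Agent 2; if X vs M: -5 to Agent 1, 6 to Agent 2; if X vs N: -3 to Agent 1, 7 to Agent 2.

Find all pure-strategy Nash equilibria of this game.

Find each player's best response to every opponent strategy; NE are the intersections.
Agent 1's best responses — vs L: V (payoff 3); vs M: U (payoff 8); vs N: U (payoff 7).
Agent 2's best responses — vs U: N (payoff 6); vs V: M (payoff 7); vs W: N (payoff 3); vs X: L (payoff 8).
The only mutual best response is (U, N); neither player gains by switching there.

(U, N)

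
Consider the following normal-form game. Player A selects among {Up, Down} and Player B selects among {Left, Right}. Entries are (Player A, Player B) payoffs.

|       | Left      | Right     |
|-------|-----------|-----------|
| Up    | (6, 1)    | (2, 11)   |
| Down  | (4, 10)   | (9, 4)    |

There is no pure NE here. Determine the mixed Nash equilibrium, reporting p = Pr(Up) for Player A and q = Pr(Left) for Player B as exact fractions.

p = 3/8, q = 7/9

In a mixed NE each player is indifferent between their pure strategies, so the opponent's mix sets the indifference.
Player B indifferent between Left and Right: p·1 + (1−p)·10 = p·11 + (1−p)·4 ⟹ 10 + (-9)p = 4 + 7p ⟹ p = 3/8.
Player A indifferent between Up and Down: q·6 + (1−q)·2 = q·4 + (1−q)·9 ⟹ 2 + 4q = 9 + (-5)q ⟹ q = 7/9.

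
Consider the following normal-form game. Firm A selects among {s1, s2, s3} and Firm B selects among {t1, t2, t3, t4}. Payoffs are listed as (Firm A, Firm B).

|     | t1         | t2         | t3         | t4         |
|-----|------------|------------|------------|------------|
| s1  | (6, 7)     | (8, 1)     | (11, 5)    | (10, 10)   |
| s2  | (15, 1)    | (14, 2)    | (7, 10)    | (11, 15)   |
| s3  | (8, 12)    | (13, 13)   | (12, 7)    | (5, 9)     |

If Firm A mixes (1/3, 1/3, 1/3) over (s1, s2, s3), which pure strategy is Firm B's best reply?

t4

Compute Firm B's expected payoff from each pure strategy against the given mix.
t1: (1/3)·7 + (1/3)·1 + (1/3)·12 = 20/3
t2: (1/3)·1 + (1/3)·2 + (1/3)·13 = 16/3
t3: (1/3)·5 + (1/3)·10 + (1/3)·7 = 22/3
t4: (1/3)·10 + (1/3)·15 + (1/3)·9 = 34/3
Highest expected payoff is 34/3, from t4.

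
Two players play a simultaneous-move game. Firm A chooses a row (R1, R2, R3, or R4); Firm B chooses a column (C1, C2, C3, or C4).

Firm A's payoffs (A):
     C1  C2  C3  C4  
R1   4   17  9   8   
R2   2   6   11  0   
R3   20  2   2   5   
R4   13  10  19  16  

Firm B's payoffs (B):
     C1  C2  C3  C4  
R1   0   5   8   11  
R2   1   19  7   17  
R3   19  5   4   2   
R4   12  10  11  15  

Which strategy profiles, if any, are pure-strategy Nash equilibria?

(R3, C1) and (R4, C4)

A profile is a Nash equilibrium when each player is best-responding to the other.
Firm A's best responses — vs C1: R3 (payoff 20); vs C2: R1 (payoff 17); vs C3: R4 (payoff 19); vs C4: R4 (payoff 16).
Firm B's best responses — vs R1: C4 (payoff 11); vs R2: C2 (payoff 19); vs R3: C1 (payoff 19); vs R4: C4 (payoff 15).
Mutual best responses occur at (R3, C1) and (R4, C4); at each, neither player gains by switching.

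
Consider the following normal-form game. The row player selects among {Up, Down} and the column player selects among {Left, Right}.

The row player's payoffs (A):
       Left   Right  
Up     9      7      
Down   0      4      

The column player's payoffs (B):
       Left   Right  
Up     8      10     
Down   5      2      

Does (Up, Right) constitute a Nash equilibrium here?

Holding the column player at Right: the row player gets 7 from Up, versus 4 from Down. No profitable deviation for the row player.
Holding the row player at Up: the column player gets 10 from Right, versus 8 from Left. No profitable deviation for the column player either.

Yes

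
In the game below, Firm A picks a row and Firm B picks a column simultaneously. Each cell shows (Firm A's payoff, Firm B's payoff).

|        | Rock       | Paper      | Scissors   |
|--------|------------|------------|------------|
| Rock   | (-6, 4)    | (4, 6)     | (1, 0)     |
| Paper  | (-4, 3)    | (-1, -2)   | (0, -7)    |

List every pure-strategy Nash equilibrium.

(Rock, Paper) and (Paper, Rock)

Check mutual best responses: a cell is a NE iff neither player can gain by unilaterally deviating.
Firm A's best responses — vs Rock: Paper (payoff -4); vs Paper: Rock (payoff 4); vs Scissors: Rock (payoff 1).
Firm B's best responses — vs Rock: Paper (payoff 6); vs Paper: Rock (payoff 3).
Mutual best responses occur at (Rock, Paper) and (Paper, Rock); at each, neither player gains by switching.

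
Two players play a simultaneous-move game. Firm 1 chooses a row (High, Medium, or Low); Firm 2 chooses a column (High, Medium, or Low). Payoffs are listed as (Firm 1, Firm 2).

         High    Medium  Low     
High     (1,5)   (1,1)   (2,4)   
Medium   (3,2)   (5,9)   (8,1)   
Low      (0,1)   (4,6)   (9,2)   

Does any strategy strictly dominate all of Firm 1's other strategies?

A strategy is strictly dominant if it gives Firm 1 a strictly higher payoff than every other strategy, against every choice by the opponent.
High is not dominant: against High, Medium gives 3 > 1.
Medium is not dominant: against Low, Low gives 9 > 8.
Low is not dominant: against High, High gives 1 > 0.
No single strategy is best against every opponent action.

None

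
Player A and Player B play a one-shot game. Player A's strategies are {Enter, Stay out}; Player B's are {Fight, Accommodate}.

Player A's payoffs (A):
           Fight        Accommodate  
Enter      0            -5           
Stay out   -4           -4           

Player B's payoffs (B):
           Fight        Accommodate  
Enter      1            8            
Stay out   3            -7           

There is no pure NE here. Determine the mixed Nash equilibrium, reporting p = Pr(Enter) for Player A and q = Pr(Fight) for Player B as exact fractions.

p = 10/17, q = 1/5

Each player's mixing probability is pinned down by making the *other* player indifferent.
Player B indifferent between Fight and Accommodate: p·1 + (1−p)·3 = p·8 + (1−p)·(-7) ⟹ 3 + (-2)p = (-7) + 15p ⟹ p = 10/17.
Player A indifferent between Enter and Stay out: q·0 + (1−q)·(-5) = q·(-4) + (1−q)·(-4) ⟹ (-5) + 5q = (-4) + 0q ⟹ q = 1/5.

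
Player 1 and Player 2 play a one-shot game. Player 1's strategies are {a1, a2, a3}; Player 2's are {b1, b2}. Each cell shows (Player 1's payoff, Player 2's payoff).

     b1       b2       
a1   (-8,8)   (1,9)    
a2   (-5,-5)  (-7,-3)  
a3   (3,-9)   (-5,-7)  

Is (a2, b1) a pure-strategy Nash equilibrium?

Holding Player 2 at b1: Player 1 gets -5 from a2 but could get 3 by switching to a3. Player 1 has a profitable deviation.

No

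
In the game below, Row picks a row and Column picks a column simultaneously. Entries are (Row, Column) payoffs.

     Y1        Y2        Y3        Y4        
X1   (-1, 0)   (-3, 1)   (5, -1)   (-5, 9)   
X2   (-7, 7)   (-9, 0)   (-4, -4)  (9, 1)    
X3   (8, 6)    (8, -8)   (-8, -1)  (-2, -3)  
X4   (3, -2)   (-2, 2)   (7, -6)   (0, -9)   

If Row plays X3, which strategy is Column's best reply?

With Row fixed at X3, Column's payoffs are: Y1 → 6, Y2 → -8, Y3 → -1, Y4 → -3.
The maximum is 6, achieved by Y1.

Y1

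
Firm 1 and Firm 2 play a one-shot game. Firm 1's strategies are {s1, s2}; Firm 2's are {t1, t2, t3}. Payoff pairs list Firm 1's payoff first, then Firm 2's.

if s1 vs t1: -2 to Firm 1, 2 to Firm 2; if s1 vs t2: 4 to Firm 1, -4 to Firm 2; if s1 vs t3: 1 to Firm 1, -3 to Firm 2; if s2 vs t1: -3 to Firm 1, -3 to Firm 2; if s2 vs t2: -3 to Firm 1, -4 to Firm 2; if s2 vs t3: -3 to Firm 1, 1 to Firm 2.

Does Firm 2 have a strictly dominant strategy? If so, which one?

None

Check whether one of Firm 2's strategies beats all alternatives regardless of what the opponent does.
t1 is not dominant: against s2, t3 gives 1 > -3.
t2 is not dominant: against s1, t1 gives 2 > -4.
t3 is not dominant: against s1, t1 gives 2 > -3.
No single strategy is best against every opponent action.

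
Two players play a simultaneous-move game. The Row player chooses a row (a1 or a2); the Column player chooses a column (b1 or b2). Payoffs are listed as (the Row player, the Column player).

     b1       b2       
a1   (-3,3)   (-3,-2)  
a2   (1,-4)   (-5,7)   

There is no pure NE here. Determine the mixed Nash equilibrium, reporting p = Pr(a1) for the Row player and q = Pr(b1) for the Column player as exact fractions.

In a mixed NE each player is indifferent between their pure strategies, so the opponent's mix sets the indifference.
The Column player indifferent between b1 and b2: p·3 + (1−p)·(-4) = p·(-2) + (1−p)·7 ⟹ (-4) + 7p = 7 + (-9)p ⟹ p = 11/16.
The Row player indifferent between a1 and a2: q·(-3) + (1−q)·(-3) = q·1 + (1−q)·(-5) ⟹ (-3) + 0q = (-5) + 6q ⟹ q = 1/3.

p = 11/16, q = 1/3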